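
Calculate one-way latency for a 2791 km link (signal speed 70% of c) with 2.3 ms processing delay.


Speed = 0.7 * 3e5 km/s = 210000 km/s
Propagation delay = 2791 / 210000 = 0.0133 s = 13.2905 ms
Processing delay = 2.3 ms
Total one-way latency = 15.5905 ms


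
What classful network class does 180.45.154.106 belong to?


First octet: 180
Binary: 10110100
10xxxxxx -> Class B (128-191)
Class B, default mask 255.255.0.0 (/16)


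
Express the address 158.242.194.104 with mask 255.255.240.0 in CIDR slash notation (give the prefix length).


Binary: 11111111.11111111.11110000.00000000
Count leading 1s
Prefix: /20


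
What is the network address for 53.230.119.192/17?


IP:   00110101.11100110.01110111.11000000
Mask: 11111111.11111111.10000000.00000000
AND operation:
Net:  00110101.11100110.00000000.00000000
Network: 53.230.0.0/17


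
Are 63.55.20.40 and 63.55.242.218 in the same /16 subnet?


Mask: 255.255.0.0
63.55.20.40 AND mask = 63.55.0.0
63.55.242.218 AND mask = 63.55.0.0
Yes, same subnet (63.55.0.0)


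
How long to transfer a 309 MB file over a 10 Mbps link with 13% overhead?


Effective throughput = 10 * (1 - 13/100) = 8.7 Mbps
File size in Mb = 309 * 8 = 2472 Mb
Time = 2472 / 8.7
Time = 284.1379 seconds


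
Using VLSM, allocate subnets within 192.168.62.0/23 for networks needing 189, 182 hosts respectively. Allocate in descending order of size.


189 hosts -> /24 (254 usable): 192.168.62.0/24
182 hosts -> /24 (254 usable): 192.168.63.0/24
Allocation: 192.168.62.0/24 (189 hosts, 254 usable); 192.168.63.0/24 (182 hosts, 254 usable)


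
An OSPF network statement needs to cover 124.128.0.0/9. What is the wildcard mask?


Subnet mask: 255.128.0.0
Wildcard = 255.255.255.255 - subnet mask
255 - 255 = 0
255 - 128 = 127
255 - 0 = 255
255 - 0 = 255
Wildcard: 0.127.255.255


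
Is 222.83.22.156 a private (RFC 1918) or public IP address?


RFC 1918 private ranges:
  10.0.0.0/8 (10.0.0.0 - 10.255.255.255)
  172.16.0.0/12 (172.16.0.0 - 172.31.255.255)
  192.168.0.0/16 (192.168.0.0 - 192.168.255.255)
Public (not in any RFC 1918 range)


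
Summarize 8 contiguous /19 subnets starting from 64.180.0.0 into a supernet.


Original prefix: /19
Number of subnets: 8 = 2^3
New prefix = 19 - 3 = 16
Supernet: 64.180.0.0/16


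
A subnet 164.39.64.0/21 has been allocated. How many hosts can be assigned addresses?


Host bits = 32 - 21 = 11
Total addresses = 2^11 = 2048
Usable = total - 2 (network and broadcast)
Usable hosts: 2046


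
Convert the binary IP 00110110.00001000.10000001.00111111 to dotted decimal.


00110110 = 54
00001000 = 8
10000001 = 129
00111111 = 63
IP: 54.8.129.63


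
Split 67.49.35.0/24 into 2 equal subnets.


New prefix = 24 + 1 = 25
Each subnet has 128 addresses
  67.49.35.0/25
  67.49.35.128/25
Subnets: 67.49.35.0/25, 67.49.35.128/25


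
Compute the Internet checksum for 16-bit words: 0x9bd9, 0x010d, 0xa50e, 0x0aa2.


Sum all words (with carry folding):
+ 0x9bd9 = 0x9bd9
+ 0x010d = 0x9ce6
+ 0xa50e = 0x41f5
+ 0x0aa2 = 0x4c97
One's complement: ~0x4c97
Checksum = 0xb368


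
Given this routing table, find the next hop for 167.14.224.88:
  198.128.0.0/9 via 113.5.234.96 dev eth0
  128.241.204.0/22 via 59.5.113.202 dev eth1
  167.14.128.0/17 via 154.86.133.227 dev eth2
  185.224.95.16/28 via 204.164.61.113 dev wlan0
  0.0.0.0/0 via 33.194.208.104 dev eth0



Longest prefix match for 167.14.224.88:
  /9 198.128.0.0: no
  /22 128.241.204.0: no
  /17 167.14.128.0: MATCH
  /28 185.224.95.16: no
  /0 0.0.0.0: MATCH
Selected: next-hop 154.86.133.227 via eth2 (matched /17)


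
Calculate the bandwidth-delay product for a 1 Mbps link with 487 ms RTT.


BDP = bandwidth * RTT
= 1 Mbps * 487 ms
= 1 * 1e6 * 487 / 1000 bits
= 487000 bits
= 60875 bytes
= 59.4482 KB
BDP = 487000 bits (60875 bytes)


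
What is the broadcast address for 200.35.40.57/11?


Network: 200.32.0.0/11
Host bits = 21
Set all host bits to 1:
Broadcast: 200.63.255.255


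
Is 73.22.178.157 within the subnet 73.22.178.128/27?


Subnet network: 73.22.178.128
Test IP AND mask: 73.22.178.128
Yes, 73.22.178.157 is in 73.22.178.128/27


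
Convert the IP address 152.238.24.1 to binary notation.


152 = 10011000
238 = 11101110
24 = 00011000
1 = 00000001
Binary: 10011000.11101110.00011000.00000001


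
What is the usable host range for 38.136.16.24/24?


Network: 38.136.16.0
Broadcast: 38.136.16.255
First usable = network + 1
Last usable = broadcast - 1
Range: 38.136.16.1 to 38.136.16.254


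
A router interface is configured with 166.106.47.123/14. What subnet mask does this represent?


/14 means 14 network bits, 18 host bits
Binary: 11111111111111000000000000000000
Mask: 255.252.0.0


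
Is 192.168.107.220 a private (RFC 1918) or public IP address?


RFC 1918 private ranges:
  10.0.0.0/8 (10.0.0.0 - 10.255.255.255)
  172.16.0.0/12 (172.16.0.0 - 172.31.255.255)
  192.168.0.0/16 (192.168.0.0 - 192.168.255.255)
Private (in 192.168.0.0/16)


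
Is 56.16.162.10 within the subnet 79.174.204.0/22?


Subnet network: 79.174.204.0
Test IP AND mask: 56.16.160.0
No, 56.16.162.10 is not in 79.174.204.0/22


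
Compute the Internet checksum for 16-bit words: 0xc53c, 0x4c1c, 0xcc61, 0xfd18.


Sum all words (with carry folding):
+ 0xc53c = 0xc53c
+ 0x4c1c = 0x1159
+ 0xcc61 = 0xddba
+ 0xfd18 = 0xdad3
One's complement: ~0xdad3
Checksum = 0x252c


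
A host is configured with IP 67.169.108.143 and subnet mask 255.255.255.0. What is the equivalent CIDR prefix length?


Binary: 11111111.11111111.11111111.00000000
Count leading 1s
Prefix: /24


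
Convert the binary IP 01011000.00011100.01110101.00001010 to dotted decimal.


01011000 = 88
00011100 = 28
01110101 = 117
00001010 = 10
IP: 88.28.117.10


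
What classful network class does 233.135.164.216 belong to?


First octet: 233
Binary: 11101001
1110xxxx -> Class D (224-239)
Class D (multicast), default mask N/A


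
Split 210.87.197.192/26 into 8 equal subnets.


New prefix = 26 + 3 = 29
Each subnet has 8 addresses
  210.87.197.192/29
  210.87.197.200/29
  210.87.197.208/29
  210.87.197.216/29
  210.87.197.224/29
  210.87.197.232/29
  210.87.197.240/29
  210.87.197.248/29
Subnets: 210.87.197.192/29, 210.87.197.200/29, 210.87.197.208/29, 210.87.197.216/29, 210.87.197.224/29, 210.87.197.232/29, 210.87.197.240/29, 210.87.197.248/29


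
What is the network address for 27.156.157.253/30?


IP:   00011011.10011100.10011101.11111101
Mask: 11111111.11111111.11111111.11111100
AND operation:
Net:  00011011.10011100.10011101.11111100
Network: 27.156.157.252/30


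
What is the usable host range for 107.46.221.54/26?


Network: 107.46.221.0
Broadcast: 107.46.221.63
First usable = network + 1
Last usable = broadcast - 1
Range: 107.46.221.1 to 107.46.221.62


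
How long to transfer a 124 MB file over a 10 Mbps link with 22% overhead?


Effective throughput = 10 * (1 - 22/100) = 7.8 Mbps
File size in Mb = 124 * 8 = 992 Mb
Time = 992 / 7.8
Time = 127.1795 seconds


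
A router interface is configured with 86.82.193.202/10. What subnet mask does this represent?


/10 means 10 network bits, 22 host bits
Binary: 11111111110000000000000000000000
Mask: 255.192.0.0


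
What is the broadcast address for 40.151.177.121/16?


Network: 40.151.0.0/16
Host bits = 16
Set all host bits to 1:
Broadcast: 40.151.255.255


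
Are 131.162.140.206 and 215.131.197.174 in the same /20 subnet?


Mask: 255.255.240.0
131.162.140.206 AND mask = 131.162.128.0
215.131.197.174 AND mask = 215.131.192.0
No, different subnets (131.162.128.0 vs 215.131.192.0)


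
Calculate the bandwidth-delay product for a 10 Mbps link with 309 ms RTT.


BDP = bandwidth * RTT
= 10 Mbps * 309 ms
= 10 * 1e6 * 309 / 1000 bits
= 3090000 bits
= 386250 bytes
= 377.1973 KB
BDP = 3090000 bits (386250 bytes)


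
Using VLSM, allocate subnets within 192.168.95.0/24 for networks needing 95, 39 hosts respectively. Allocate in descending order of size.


95 hosts -> /25 (126 usable): 192.168.95.0/25
39 hosts -> /26 (62 usable): 192.168.95.128/26
Allocation: 192.168.95.0/25 (95 hosts, 126 usable); 192.168.95.128/26 (39 hosts, 62 usable)


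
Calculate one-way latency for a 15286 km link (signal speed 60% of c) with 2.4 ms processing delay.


Speed = 0.6 * 3e5 km/s = 180000 km/s
Propagation delay = 15286 / 180000 = 0.0849 s = 84.9222 ms
Processing delay = 2.4 ms
Total one-way latency = 87.3222 ms


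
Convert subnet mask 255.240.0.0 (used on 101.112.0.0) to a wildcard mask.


Subnet mask: 255.240.0.0
Wildcard = 255.255.255.255 - subnet mask
255 - 255 = 0
255 - 240 = 15
255 - 0 = 255
255 - 0 = 255
Wildcard: 0.15.255.255


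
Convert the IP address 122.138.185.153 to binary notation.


122 = 01111010
138 = 10001010
185 = 10111001
153 = 10011001
Binary: 01111010.10001010.10111001.10011001


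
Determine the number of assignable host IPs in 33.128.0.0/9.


Host bits = 32 - 9 = 23
Total addresses = 2^23 = 8388608
Usable = total - 2 (network and broadcast)
Usable hosts: 8388606


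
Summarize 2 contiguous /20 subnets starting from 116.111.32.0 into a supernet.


Original prefix: /20
Number of subnets: 2 = 2^1
New prefix = 20 - 1 = 19
Supernet: 116.111.32.0/19


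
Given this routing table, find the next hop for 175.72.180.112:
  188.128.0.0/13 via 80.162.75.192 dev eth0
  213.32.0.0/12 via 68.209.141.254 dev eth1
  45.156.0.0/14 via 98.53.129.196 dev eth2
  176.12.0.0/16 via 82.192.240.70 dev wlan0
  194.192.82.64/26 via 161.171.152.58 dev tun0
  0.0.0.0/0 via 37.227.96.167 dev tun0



Longest prefix match for 175.72.180.112:
  /13 188.128.0.0: no
  /12 213.32.0.0: no
  /14 45.156.0.0: no
  /16 176.12.0.0: no
  /26 194.192.82.64: no
  /0 0.0.0.0: MATCH
Selected: next-hop 37.227.96.167 via tun0 (matched /0)


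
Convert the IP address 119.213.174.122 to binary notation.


119 = 01110111
213 = 11010101
174 = 10101110
122 = 01111010
Binary: 01110111.11010101.10101110.01111010


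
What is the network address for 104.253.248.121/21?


IP:   01101000.11111101.11111000.01111001
Mask: 11111111.11111111.11111000.00000000
AND operation:
Net:  01101000.11111101.11111000.00000000
Network: 104.253.248.0/21


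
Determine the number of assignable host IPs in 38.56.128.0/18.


Host bits = 32 - 18 = 14
Total addresses = 2^14 = 16384
Usable = total - 2 (network and broadcast)
Usable hosts: 16382


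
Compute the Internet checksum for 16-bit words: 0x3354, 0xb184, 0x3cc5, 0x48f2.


Sum all words (with carry folding):
+ 0x3354 = 0x3354
+ 0xb184 = 0xe4d8
+ 0x3cc5 = 0x219e
+ 0x48f2 = 0x6a90
One's complement: ~0x6a90
Checksum = 0x956f


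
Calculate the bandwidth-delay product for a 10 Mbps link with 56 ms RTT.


BDP = bandwidth * RTT
= 10 Mbps * 56 ms
= 10 * 1e6 * 56 / 1000 bits
= 560000 bits
= 70000 bytes
= 68.3594 KB
BDP = 560000 bits (70000 bytes)


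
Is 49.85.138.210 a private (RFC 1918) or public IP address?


RFC 1918 private ranges:
  10.0.0.0/8 (10.0.0.0 - 10.255.255.255)
  172.16.0.0/12 (172.16.0.0 - 172.31.255.255)
  192.168.0.0/16 (192.168.0.0 - 192.168.255.255)
Public (not in any RFC 1918 range)


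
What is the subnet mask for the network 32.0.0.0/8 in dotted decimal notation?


/8 means 8 network bits, 24 host bits
Binary: 11111111000000000000000000000000
Mask: 255.0.0.0


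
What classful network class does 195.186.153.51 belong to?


First octet: 195
Binary: 11000011
110xxxxx -> Class C (192-223)
Class C, default mask 255.255.255.0 (/24)


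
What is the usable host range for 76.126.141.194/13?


Network: 76.120.0.0
Broadcast: 76.127.255.255
First usable = network + 1
Last usable = broadcast - 1
Range: 76.120.0.1 to 76.127.255.254


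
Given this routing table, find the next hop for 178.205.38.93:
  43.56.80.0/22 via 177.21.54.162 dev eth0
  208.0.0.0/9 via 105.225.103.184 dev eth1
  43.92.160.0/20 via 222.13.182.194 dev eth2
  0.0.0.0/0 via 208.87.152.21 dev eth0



Longest prefix match for 178.205.38.93:
  /22 43.56.80.0: no
  /9 208.0.0.0: no
  /20 43.92.160.0: no
  /0 0.0.0.0: MATCH
Selected: next-hop 208.87.152.21 via eth0 (matched /0)


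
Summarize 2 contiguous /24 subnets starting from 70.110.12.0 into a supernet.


Original prefix: /24
Number of subnets: 2 = 2^1
New prefix = 24 - 1 = 23
Supernet: 70.110.12.0/23


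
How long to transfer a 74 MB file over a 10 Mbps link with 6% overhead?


Effective throughput = 10 * (1 - 6/100) = 9.4 Mbps
File size in Mb = 74 * 8 = 592 Mb
Time = 592 / 9.4
Time = 62.9787 seconds


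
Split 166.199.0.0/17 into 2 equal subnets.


New prefix = 17 + 1 = 18
Each subnet has 16384 addresses
  166.199.0.0/18
  166.199.64.0/18
Subnets: 166.199.0.0/18, 166.199.64.0/18


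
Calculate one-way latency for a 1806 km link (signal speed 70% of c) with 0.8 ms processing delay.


Speed = 0.7 * 3e5 km/s = 210000 km/s
Propagation delay = 1806 / 210000 = 0.0086 s = 8.6 ms
Processing delay = 0.8 ms
Total one-way latency = 9.4 ms


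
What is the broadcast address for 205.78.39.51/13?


Network: 205.72.0.0/13
Host bits = 19
Set all host bits to 1:
Broadcast: 205.79.255.255


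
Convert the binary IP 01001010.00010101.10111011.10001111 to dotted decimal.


01001010 = 74
00010101 = 21
10111011 = 187
10001111 = 143
IP: 74.21.187.143


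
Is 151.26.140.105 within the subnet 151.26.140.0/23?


Subnet network: 151.26.140.0
Test IP AND mask: 151.26.140.0
Yes, 151.26.140.105 is in 151.26.140.0/23


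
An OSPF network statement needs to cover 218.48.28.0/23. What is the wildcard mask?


Subnet mask: 255.255.254.0
Wildcard = 255.255.255.255 - subnet mask
255 - 255 = 0
255 - 255 = 0
255 - 254 = 1
255 - 0 = 255
Wildcard: 0.0.1.255


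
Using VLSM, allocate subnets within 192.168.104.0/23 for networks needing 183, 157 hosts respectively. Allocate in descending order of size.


183 hosts -> /24 (254 usable): 192.168.104.0/24
157 hosts -> /24 (254 usable): 192.168.105.0/24
Allocation: 192.168.104.0/24 (183 hosts, 254 usable); 192.168.105.0/24 (157 hosts, 254 usable)


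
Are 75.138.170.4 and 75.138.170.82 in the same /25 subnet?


Mask: 255.255.255.128
75.138.170.4 AND mask = 75.138.170.0
75.138.170.82 AND mask = 75.138.170.0
Yes, same subnet (75.138.170.0)


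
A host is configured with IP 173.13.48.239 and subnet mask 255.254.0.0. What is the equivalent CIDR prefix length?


Binary: 11111111.11111110.00000000.00000000
Count leading 1s
Prefix: /15


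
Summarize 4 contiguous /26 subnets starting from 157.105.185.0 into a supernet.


Original prefix: /26
Number of subnets: 4 = 2^2
New prefix = 26 - 2 = 24
Supernet: 157.105.185.0/24


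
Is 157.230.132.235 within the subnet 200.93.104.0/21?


Subnet network: 200.93.104.0
Test IP AND mask: 157.230.128.0
No, 157.230.132.235 is not in 200.93.104.0/21


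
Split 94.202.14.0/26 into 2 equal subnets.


New prefix = 26 + 1 = 27
Each subnet has 32 addresses
  94.202.14.0/27
  94.202.14.32/27
Subnets: 94.202.14.0/27, 94.202.14.32/27


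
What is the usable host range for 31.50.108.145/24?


Network: 31.50.108.0
Broadcast: 31.50.108.255
First usable = network + 1
Last usable = broadcast - 1
Range: 31.50.108.1 to 31.50.108.254


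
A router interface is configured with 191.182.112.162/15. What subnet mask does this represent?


/15 means 15 network bits, 17 host bits
Binary: 11111111111111100000000000000000
Mask: 255.254.0.0


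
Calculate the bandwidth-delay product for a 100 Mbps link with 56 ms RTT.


BDP = bandwidth * RTT
= 100 Mbps * 56 ms
= 100 * 1e6 * 56 / 1000 bits
= 5600000 bits
= 700000 bytes
= 683.5938 KB
BDP = 5600000 bits (700000 bytes)


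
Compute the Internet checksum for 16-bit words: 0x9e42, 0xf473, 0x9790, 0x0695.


Sum all words (with carry folding):
+ 0x9e42 = 0x9e42
+ 0xf473 = 0x92b6
+ 0x9790 = 0x2a47
+ 0x0695 = 0x30dc
One's complement: ~0x30dc
Checksum = 0xcf23


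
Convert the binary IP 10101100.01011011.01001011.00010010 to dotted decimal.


10101100 = 172
01011011 = 91
01001011 = 75
00010010 = 18
IP: 172.91.75.18


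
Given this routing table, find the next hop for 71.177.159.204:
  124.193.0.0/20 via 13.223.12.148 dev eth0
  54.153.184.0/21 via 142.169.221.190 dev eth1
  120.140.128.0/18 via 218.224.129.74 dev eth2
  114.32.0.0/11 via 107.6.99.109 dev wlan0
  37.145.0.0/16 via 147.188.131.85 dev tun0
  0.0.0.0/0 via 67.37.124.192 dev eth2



Longest prefix match for 71.177.159.204:
  /20 124.193.0.0: no
  /21 54.153.184.0: no
  /18 120.140.128.0: no
  /11 114.32.0.0: no
  /16 37.145.0.0: no
  /0 0.0.0.0: MATCH
Selected: next-hop 67.37.124.192 via eth2 (matched /0)


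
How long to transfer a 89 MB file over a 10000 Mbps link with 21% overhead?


Effective throughput = 10000 * (1 - 21/100) = 7900 Mbps
File size in Mb = 89 * 8 = 712 Mb
Time = 712 / 7900
Time = 0.0901 seconds


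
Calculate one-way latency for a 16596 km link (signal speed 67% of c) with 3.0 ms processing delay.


Speed = 0.67 * 3e5 km/s = 201000 km/s
Propagation delay = 16596 / 201000 = 0.0826 s = 82.5672 ms
Processing delay = 3.0 ms
Total one-way latency = 85.5672 ms


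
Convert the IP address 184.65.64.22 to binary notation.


184 = 10111000
65 = 01000001
64 = 01000000
22 = 00010110
Binary: 10111000.01000001.01000000.00010110


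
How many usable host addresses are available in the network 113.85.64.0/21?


Host bits = 32 - 21 = 11
Total addresses = 2^11 = 2048
Usable = total - 2 (network and broadcast)
Usable hosts: 2046


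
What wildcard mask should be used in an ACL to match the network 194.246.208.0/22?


Subnet mask: 255.255.252.0
Wildcard = 255.255.255.255 - subnet mask
255 - 255 = 0
255 - 255 = 0
255 - 252 = 3
255 - 0 = 255
Wildcard: 0.0.3.255


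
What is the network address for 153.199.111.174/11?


IP:   10011001.11000111.01101111.10101110
Mask: 11111111.11100000.00000000.00000000
AND operation:
Net:  10011001.11000000.00000000.00000000
Network: 153.192.0.0/11


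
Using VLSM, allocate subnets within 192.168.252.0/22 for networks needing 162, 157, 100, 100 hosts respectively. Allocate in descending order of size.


162 hosts -> /24 (254 usable): 192.168.252.0/24
157 hosts -> /24 (254 usable): 192.168.253.0/24
100 hosts -> /25 (126 usable): 192.168.254.0/25
100 hosts -> /25 (126 usable): 192.168.254.128/25
Allocation: 192.168.252.0/24 (162 hosts, 254 usable); 192.168.253.0/24 (157 hosts, 254 usable); 192.168.254.0/25 (100 hosts, 126 usable); 192.168.254.128/25 (100 hosts, 126 usable)


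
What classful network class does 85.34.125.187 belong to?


First octet: 85
Binary: 01010101
0xxxxxxx -> Class A (1-126)
Class A, default mask 255.0.0.0 (/8)


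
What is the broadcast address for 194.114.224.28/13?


Network: 194.112.0.0/13
Host bits = 19
Set all host bits to 1:
Broadcast: 194.119.255.255


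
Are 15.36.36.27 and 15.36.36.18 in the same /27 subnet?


Mask: 255.255.255.224
15.36.36.27 AND mask = 15.36.36.0
15.36.36.18 AND mask = 15.36.36.0
Yes, same subnet (15.36.36.0)


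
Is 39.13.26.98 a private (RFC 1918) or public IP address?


RFC 1918 private ranges:
  10.0.0.0/8 (10.0.0.0 - 10.255.255.255)
  172.16.0.0/12 (172.16.0.0 - 172.31.255.255)
  192.168.0.0/16 (192.168.0.0 - 192.168.255.255)
Public (not in any RFC 1918 range)


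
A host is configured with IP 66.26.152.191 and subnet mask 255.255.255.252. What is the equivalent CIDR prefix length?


Binary: 11111111.11111111.11111111.11111100
Count leading 1s
Prefix: /30


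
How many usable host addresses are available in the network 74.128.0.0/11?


Host bits = 32 - 11 = 21
Total addresses = 2^21 = 2097152
Usable = total - 2 (network and broadcast)
Usable hosts: 2097150


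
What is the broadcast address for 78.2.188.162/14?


Network: 78.0.0.0/14
Host bits = 18
Set all host bits to 1:
Broadcast: 78.3.255.255


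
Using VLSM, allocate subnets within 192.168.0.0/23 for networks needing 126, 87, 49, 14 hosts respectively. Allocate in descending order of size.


126 hosts -> /25 (126 usable): 192.168.0.0/25
87 hosts -> /25 (126 usable): 192.168.0.128/25
49 hosts -> /26 (62 usable): 192.168.1.0/26
14 hosts -> /28 (14 usable): 192.168.1.64/28
Allocation: 192.168.0.0/25 (126 hosts, 126 usable); 192.168.0.128/25 (87 hosts, 126 usable); 192.168.1.0/26 (49 hosts, 62 usable); 192.168.1.64/28 (14 hosts, 14 usable)


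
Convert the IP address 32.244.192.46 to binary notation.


32 = 00100000
244 = 11110100
192 = 11000000
46 = 00101110
Binary: 00100000.11110100.11000000.00101110


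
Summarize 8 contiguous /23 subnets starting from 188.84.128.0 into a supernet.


Original prefix: /23
Number of subnets: 8 = 2^3
New prefix = 23 - 3 = 20
Supernet: 188.84.128.0/20


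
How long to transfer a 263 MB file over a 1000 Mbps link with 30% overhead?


Effective throughput = 1000 * (1 - 30/100) = 700 Mbps
File size in Mb = 263 * 8 = 2104 Mb
Time = 2104 / 700
Time = 3.0057 seconds


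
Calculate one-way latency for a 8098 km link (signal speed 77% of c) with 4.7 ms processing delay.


Speed = 0.77 * 3e5 km/s = 231000 km/s
Propagation delay = 8098 / 231000 = 0.0351 s = 35.0563 ms
Processing delay = 4.7 ms
Total one-way latency = 39.7563 ms


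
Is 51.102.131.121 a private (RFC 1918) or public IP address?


RFC 1918 private ranges:
  10.0.0.0/8 (10.0.0.0 - 10.255.255.255)
  172.16.0.0/12 (172.16.0.0 - 172.31.255.255)
  192.168.0.0/16 (192.168.0.0 - 192.168.255.255)
Public (not in any RFC 1918 range)


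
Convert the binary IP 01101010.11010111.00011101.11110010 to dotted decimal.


01101010 = 106
11010111 = 215
00011101 = 29
11110010 = 242
IP: 106.215.29.242


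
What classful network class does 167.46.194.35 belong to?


First octet: 167
Binary: 10100111
10xxxxxx -> Class B (128-191)
Class B, default mask 255.255.0.0 (/16)


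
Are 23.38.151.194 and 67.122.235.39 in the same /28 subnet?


Mask: 255.255.255.240
23.38.151.194 AND mask = 23.38.151.192
67.122.235.39 AND mask = 67.122.235.32
No, different subnets (23.38.151.192 vs 67.122.235.32)


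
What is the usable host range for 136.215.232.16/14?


Network: 136.212.0.0
Broadcast: 136.215.255.255
First usable = network + 1
Last usable = broadcast - 1
Range: 136.212.0.1 to 136.215.255.254


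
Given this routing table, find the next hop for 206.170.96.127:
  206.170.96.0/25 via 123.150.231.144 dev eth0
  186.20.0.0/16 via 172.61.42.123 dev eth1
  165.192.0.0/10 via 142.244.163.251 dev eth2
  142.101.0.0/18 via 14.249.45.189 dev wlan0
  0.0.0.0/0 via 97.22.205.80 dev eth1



Longest prefix match for 206.170.96.127:
  /25 206.170.96.0: MATCH
  /16 186.20.0.0: no
  /10 165.192.0.0: no
  /18 142.101.0.0: no
  /0 0.0.0.0: MATCH
Selected: next-hop 123.150.231.144 via eth0 (matched /25)


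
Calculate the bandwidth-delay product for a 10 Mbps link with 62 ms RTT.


BDP = bandwidth * RTT
= 10 Mbps * 62 ms
= 10 * 1e6 * 62 / 1000 bits
= 620000 bits
= 77500 bytes
= 75.6836 KB
BDP = 620000 bits (77500 bytes)


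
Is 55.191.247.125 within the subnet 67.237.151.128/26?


Subnet network: 67.237.151.128
Test IP AND mask: 55.191.247.64
No, 55.191.247.125 is not in 67.237.151.128/26


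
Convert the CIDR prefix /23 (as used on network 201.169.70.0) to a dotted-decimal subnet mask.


/23 means 23 network bits, 9 host bits
Binary: 11111111111111111111111000000000
Mask: 255.255.254.0


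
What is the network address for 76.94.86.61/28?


IP:   01001100.01011110.01010110.00111101
Mask: 11111111.11111111.11111111.11110000
AND operation:
Net:  01001100.01011110.01010110.00110000
Network: 76.94.86.48/28


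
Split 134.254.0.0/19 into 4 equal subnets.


New prefix = 19 + 2 = 21
Each subnet has 2048 addresses
  134.254.0.0/21
  134.254.8.0/21
  134.254.16.0/21
  134.254.24.0/21
Subnets: 134.254.0.0/21, 134.254.8.0/21, 134.254.16.0/21, 134.254.24.0/21


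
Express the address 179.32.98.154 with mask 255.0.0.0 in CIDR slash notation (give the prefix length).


Binary: 11111111.00000000.00000000.00000000
Count leading 1s
Prefix: /8


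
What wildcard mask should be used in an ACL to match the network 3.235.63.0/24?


Subnet mask: 255.255.255.0
Wildcard = 255.255.255.255 - subnet mask
255 - 255 = 0
255 - 255 = 0
255 - 255 = 0
255 - 0 = 255
Wildcard: 0.0.0.255


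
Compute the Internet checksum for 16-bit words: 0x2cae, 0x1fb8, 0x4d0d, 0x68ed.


Sum all words (with carry folding):
+ 0x2cae = 0x2cae
+ 0x1fb8 = 0x4c66
+ 0x4d0d = 0x9973
+ 0x68ed = 0x0261
One's complement: ~0x0261
Checksum = 0xfd9e


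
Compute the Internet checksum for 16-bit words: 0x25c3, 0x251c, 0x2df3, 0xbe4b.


Sum all words (with carry folding):
+ 0x25c3 = 0x25c3
+ 0x251c = 0x4adf
+ 0x2df3 = 0x78d2
+ 0xbe4b = 0x371e
One's complement: ~0x371e
Checksum = 0xc8e1


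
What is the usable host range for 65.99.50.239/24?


Network: 65.99.50.0
Broadcast: 65.99.50.255
First usable = network + 1
Last usable = broadcast - 1
Range: 65.99.50.1 to 65.99.50.254


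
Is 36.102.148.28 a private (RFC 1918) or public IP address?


RFC 1918 private ranges:
  10.0.0.0/8 (10.0.0.0 - 10.255.255.255)
  172.16.0.0/12 (172.16.0.0 - 172.31.255.255)
  192.168.0.0/16 (192.168.0.0 - 192.168.255.255)
Public (not in any RFC 1918 range)


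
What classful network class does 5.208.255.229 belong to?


First octet: 5
Binary: 00000101
0xxxxxxx -> Class A (1-126)
Class A, default mask 255.0.0.0 (/8)


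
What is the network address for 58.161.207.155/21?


IP:   00111010.10100001.11001111.10011011
Mask: 11111111.11111111.11111000.00000000
AND operation:
Net:  00111010.10100001.11001000.00000000
Network: 58.161.200.0/21


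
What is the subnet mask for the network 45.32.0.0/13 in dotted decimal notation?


/13 means 13 network bits, 19 host bits
Binary: 11111111111110000000000000000000
Mask: 255.248.0.0


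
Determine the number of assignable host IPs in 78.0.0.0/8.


Host bits = 32 - 8 = 24
Total addresses = 2^24 = 16777216
Usable = total - 2 (network and broadcast)
Usable hosts: 16777214


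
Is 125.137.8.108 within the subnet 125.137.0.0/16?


Subnet network: 125.137.0.0
Test IP AND mask: 125.137.0.0
Yes, 125.137.8.108 is in 125.137.0.0/16


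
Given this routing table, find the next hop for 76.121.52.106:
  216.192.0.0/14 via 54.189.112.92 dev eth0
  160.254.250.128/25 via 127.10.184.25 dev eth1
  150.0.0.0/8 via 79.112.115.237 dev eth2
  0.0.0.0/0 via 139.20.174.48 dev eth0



Longest prefix match for 76.121.52.106:
  /14 216.192.0.0: no
  /25 160.254.250.128: no
  /8 150.0.0.0: no
  /0 0.0.0.0: MATCH
Selected: next-hop 139.20.174.48 via eth0 (matched /0)


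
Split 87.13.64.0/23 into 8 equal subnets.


New prefix = 23 + 3 = 26
Each subnet has 64 addresses
  87.13.64.0/26
  87.13.64.64/26
  87.13.64.128/26
  87.13.64.192/26
  87.13.65.0/26
  87.13.65.64/26
  87.13.65.128/26
  87.13.65.192/26
Subnets: 87.13.64.0/26, 87.13.64.64/26, 87.13.64.128/26, 87.13.64.192/26, 87.13.65.0/26, 87.13.65.64/26, 87.13.65.128/26, 87.13.65.192/26


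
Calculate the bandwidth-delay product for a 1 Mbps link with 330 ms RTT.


BDP = bandwidth * RTT
= 1 Mbps * 330 ms
= 1 * 1e6 * 330 / 1000 bits
= 330000 bits
= 41250 bytes
= 40.2832 KB
BDP = 330000 bits (41250 bytes)


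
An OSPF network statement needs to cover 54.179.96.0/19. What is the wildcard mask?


Subnet mask: 255.255.224.0
Wildcard = 255.255.255.255 - subnet mask
255 - 255 = 0
255 - 255 = 0
255 - 224 = 31
255 - 0 = 255
Wildcard: 0.0.31.255


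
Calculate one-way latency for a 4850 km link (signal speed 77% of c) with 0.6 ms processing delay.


Speed = 0.77 * 3e5 km/s = 231000 km/s
Propagation delay = 4850 / 231000 = 0.021 s = 20.9957 ms
Processing delay = 0.6 ms
Total one-way latency = 21.5957 ms


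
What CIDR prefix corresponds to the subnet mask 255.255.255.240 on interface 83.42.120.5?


Binary: 11111111.11111111.11111111.11110000
Count leading 1s
Prefix: /28


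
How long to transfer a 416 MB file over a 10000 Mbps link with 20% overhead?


Effective throughput = 10000 * (1 - 20/100) = 8000 Mbps
File size in Mb = 416 * 8 = 3328 Mb
Time = 3328 / 8000
Time = 0.416 seconds


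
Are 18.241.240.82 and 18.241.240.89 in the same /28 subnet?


Mask: 255.255.255.240
18.241.240.82 AND mask = 18.241.240.80
18.241.240.89 AND mask = 18.241.240.80
Yes, same subnet (18.241.240.80)


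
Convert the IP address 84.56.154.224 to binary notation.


84 = 01010100
56 = 00111000
154 = 10011010
224 = 11100000
Binary: 01010100.00111000.10011010.11100000


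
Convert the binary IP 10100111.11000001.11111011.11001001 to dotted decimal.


10100111 = 167
11000001 = 193
11111011 = 251
11001001 = 201
IP: 167.193.251.201


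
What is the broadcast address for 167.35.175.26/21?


Network: 167.35.168.0/21
Host bits = 11
Set all host bits to 1:
Broadcast: 167.35.175.255


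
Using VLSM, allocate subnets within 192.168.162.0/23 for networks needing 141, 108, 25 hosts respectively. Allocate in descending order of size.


141 hosts -> /24 (254 usable): 192.168.162.0/24
108 hosts -> /25 (126 usable): 192.168.163.0/25
25 hosts -> /27 (30 usable): 192.168.163.128/27
Allocation: 192.168.162.0/24 (141 hosts, 254 usable); 192.168.163.0/25 (108 hosts, 126 usable); 192.168.163.128/27 (25 hosts, 30 usable)


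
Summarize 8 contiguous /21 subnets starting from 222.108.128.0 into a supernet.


Original prefix: /21
Number of subnets: 8 = 2^3
New prefix = 21 - 3 = 18
Supernet: 222.108.128.0/18


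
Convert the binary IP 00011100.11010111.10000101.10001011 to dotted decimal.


00011100 = 28
11010111 = 215
10000101 = 133
10001011 = 139
IP: 28.215.133.139


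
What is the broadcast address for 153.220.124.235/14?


Network: 153.220.0.0/14
Host bits = 18
Set all host bits to 1:
Broadcast: 153.223.255.255


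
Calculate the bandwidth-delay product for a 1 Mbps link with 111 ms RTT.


BDP = bandwidth * RTT
= 1 Mbps * 111 ms
= 1 * 1e6 * 111 / 1000 bits
= 111000 bits
= 13875 bytes
= 13.5498 KB
BDP = 111000 bits (13875 bytes)


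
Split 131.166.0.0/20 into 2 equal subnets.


New prefix = 20 + 1 = 21
Each subnet has 2048 addresses
  131.166.0.0/21
  131.166.8.0/21
Subnets: 131.166.0.0/21, 131.166.8.0/21


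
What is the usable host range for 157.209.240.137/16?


Network: 157.209.0.0
Broadcast: 157.209.255.255
First usable = network + 1
Last usable = broadcast - 1
Range: 157.209.0.1 to 157.209.255.254


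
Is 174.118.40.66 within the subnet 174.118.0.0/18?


Subnet network: 174.118.0.0
Test IP AND mask: 174.118.0.0
Yes, 174.118.40.66 is in 174.118.0.0/18


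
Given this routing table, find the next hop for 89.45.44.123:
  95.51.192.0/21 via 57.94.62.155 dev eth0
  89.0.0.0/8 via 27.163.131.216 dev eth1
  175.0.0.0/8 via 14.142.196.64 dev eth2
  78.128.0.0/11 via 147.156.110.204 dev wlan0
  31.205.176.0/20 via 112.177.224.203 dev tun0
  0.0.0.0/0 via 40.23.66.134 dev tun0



Longest prefix match for 89.45.44.123:
  /21 95.51.192.0: no
  /8 89.0.0.0: MATCH
  /8 175.0.0.0: no
  /11 78.128.0.0: no
  /20 31.205.176.0: no
  /0 0.0.0.0: MATCH
Selected: next-hop 27.163.131.216 via eth1 (matched /8)


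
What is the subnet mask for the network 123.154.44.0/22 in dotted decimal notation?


/22 means 22 network bits, 10 host bits
Binary: 11111111111111111111110000000000
Mask: 255.255.252.0


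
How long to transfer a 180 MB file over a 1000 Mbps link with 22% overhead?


Effective throughput = 1000 * (1 - 22/100) = 780 Mbps
File size in Mb = 180 * 8 = 1440 Mb
Time = 1440 / 780
Time = 1.8462 seconds


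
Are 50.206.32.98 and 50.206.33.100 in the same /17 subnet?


Mask: 255.255.128.0
50.206.32.98 AND mask = 50.206.0.0
50.206.33.100 AND mask = 50.206.0.0
Yes, same subnet (50.206.0.0)


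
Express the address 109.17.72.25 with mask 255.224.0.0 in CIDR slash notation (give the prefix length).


Binary: 11111111.11100000.00000000.00000000
Count leading 1s
Prefix: /11


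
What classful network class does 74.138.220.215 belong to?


First octet: 74
Binary: 01001010
0xxxxxxx -> Class A (1-126)
Class A, default mask 255.0.0.0 (/8)


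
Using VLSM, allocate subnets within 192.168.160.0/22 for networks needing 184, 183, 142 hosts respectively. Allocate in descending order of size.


184 hosts -> /24 (254 usable): 192.168.160.0/24
183 hosts -> /24 (254 usable): 192.168.161.0/24
142 hosts -> /24 (254 usable): 192.168.162.0/24
Allocation: 192.168.160.0/24 (184 hosts, 254 usable); 192.168.161.0/24 (183 hosts, 254 usable); 192.168.162.0/24 (142 hosts, 254 usable)


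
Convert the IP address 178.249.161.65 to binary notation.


178 = 10110010
249 = 11111001
161 = 10100001
65 = 01000001
Binary: 10110010.11111001.10100001.01000001


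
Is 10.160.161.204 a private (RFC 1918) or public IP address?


RFC 1918 private ranges:
  10.0.0.0/8 (10.0.0.0 - 10.255.255.255)
  172.16.0.0/12 (172.16.0.0 - 172.31.255.255)
  192.168.0.0/16 (192.168.0.0 - 192.168.255.255)
Private (in 10.0.0.0/8)


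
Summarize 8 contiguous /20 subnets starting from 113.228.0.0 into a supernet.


Original prefix: /20
Number of subnets: 8 = 2^3
New prefix = 20 - 3 = 17
Supernet: 113.228.0.0/17


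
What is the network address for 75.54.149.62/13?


IP:   01001011.00110110.10010101.00111110
Mask: 11111111.11111000.00000000.00000000
AND operation:
Net:  01001011.00110000.00000000.00000000
Network: 75.48.0.0/13


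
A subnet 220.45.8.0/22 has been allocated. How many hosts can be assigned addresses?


Host bits = 32 - 22 = 10
Total addresses = 2^10 = 1024
Usable = total - 2 (network and broadcast)
Usable hosts: 1022


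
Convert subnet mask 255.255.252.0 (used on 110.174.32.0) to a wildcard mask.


Subnet mask: 255.255.252.0
Wildcard = 255.255.255.255 - subnet mask
255 - 255 = 0
255 - 255 = 0
255 - 252 = 3
255 - 0 = 255
Wildcard: 0.0.3.255


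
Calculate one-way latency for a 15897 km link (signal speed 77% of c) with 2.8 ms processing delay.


Speed = 0.77 * 3e5 km/s = 231000 km/s
Propagation delay = 15897 / 231000 = 0.0688 s = 68.8182 ms
Processing delay = 2.8 ms
Total one-way latency = 71.6182 ms


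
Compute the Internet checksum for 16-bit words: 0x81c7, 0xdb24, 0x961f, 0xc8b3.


Sum all words (with carry folding):
+ 0x81c7 = 0x81c7
+ 0xdb24 = 0x5cec
+ 0x961f = 0xf30b
+ 0xc8b3 = 0xbbbf
One's complement: ~0xbbbf
Checksum = 0x4440


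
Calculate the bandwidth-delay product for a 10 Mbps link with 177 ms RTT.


BDP = bandwidth * RTT
= 10 Mbps * 177 ms
= 10 * 1e6 * 177 / 1000 bits
= 1770000 bits
= 221250 bytes
= 216.0645 KB
BDP = 1770000 bits (221250 bytes)


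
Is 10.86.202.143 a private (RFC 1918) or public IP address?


RFC 1918 private ranges:
  10.0.0.0/8 (10.0.0.0 - 10.255.255.255)
  172.16.0.0/12 (172.16.0.0 - 172.31.255.255)
  192.168.0.0/16 (192.168.0.0 - 192.168.255.255)
Private (in 10.0.0.0/8)


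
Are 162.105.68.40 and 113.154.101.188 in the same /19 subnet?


Mask: 255.255.224.0
162.105.68.40 AND mask = 162.105.64.0
113.154.101.188 AND mask = 113.154.96.0
No, different subnets (162.105.64.0 vs 113.154.96.0)


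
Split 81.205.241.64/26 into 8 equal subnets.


New prefix = 26 + 3 = 29
Each subnet has 8 addresses
  81.205.241.64/29
  81.205.241.72/29
  81.205.241.80/29
  81.205.241.88/29
  81.205.241.96/29
  81.205.241.104/29
  81.205.241.112/29
  81.205.241.120/29
Subnets: 81.205.241.64/29, 81.205.241.72/29, 81.205.241.80/29, 81.205.241.88/29, 81.205.241.96/29, 81.205.241.104/29, 81.205.241.112/29, 81.205.241.120/29


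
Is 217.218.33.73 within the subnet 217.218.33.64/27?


Subnet network: 217.218.33.64
Test IP AND mask: 217.218.33.64
Yes, 217.218.33.73 is in 217.218.33.64/27


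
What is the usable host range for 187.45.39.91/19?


Network: 187.45.32.0
Broadcast: 187.45.63.255
First usable = network + 1
Last usable = broadcast - 1
Range: 187.45.32.1 to 187.45.63.254


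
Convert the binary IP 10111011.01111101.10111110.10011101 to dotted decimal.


10111011 = 187
01111101 = 125
10111110 = 190
10011101 = 157
IP: 187.125.190.157


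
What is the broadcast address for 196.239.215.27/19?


Network: 196.239.192.0/19
Host bits = 13
Set all host bits to 1:
Broadcast: 196.239.223.255


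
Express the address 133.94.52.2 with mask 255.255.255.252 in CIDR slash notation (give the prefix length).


Binary: 11111111.11111111.11111111.11111100
Count leading 1s
Prefix: /30


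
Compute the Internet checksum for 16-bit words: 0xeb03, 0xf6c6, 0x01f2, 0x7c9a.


Sum all words (with carry folding):
+ 0xeb03 = 0xeb03
+ 0xf6c6 = 0xe1ca
+ 0x01f2 = 0xe3bc
+ 0x7c9a = 0x6057
One's complement: ~0x6057
Checksum = 0x9fa8


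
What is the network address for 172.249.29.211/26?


IP:   10101100.11111001.00011101.11010011
Mask: 11111111.11111111.11111111.11000000
AND operation:
Net:  10101100.11111001.00011101.11000000
Network: 172.249.29.192/26


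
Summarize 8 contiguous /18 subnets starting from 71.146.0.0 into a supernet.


Original prefix: /18
Number of subnets: 8 = 2^3
New prefix = 18 - 3 = 15
Supernet: 71.146.0.0/15


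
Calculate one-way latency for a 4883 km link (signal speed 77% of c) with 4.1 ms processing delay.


Speed = 0.77 * 3e5 km/s = 231000 km/s
Propagation delay = 4883 / 231000 = 0.0211 s = 21.1385 ms
Processing delay = 4.1 ms
Total one-way latency = 25.2385 ms


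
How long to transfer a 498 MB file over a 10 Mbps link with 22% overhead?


Effective throughput = 10 * (1 - 22/100) = 7.8 Mbps
File size in Mb = 498 * 8 = 3984 Mb
Time = 3984 / 7.8
Time = 510.7692 seconds


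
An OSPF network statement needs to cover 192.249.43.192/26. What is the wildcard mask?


Subnet mask: 255.255.255.192
Wildcard = 255.255.255.255 - subnet mask
255 - 255 = 0
255 - 255 = 0
255 - 255 = 0
255 - 192 = 63
Wildcard: 0.0.0.63


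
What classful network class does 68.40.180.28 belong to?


First octet: 68
Binary: 01000100
0xxxxxxx -> Class A (1-126)
Class A, default mask 255.0.0.0 (/8)


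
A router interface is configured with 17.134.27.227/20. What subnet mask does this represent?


/20 means 20 network bits, 12 host bits
Binary: 11111111111111111111000000000000
Mask: 255.255.240.0


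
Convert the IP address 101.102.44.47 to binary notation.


101 = 01100101
102 = 01100110
44 = 00101100
47 = 00101111
Binary: 01100101.01100110.00101100.00101111


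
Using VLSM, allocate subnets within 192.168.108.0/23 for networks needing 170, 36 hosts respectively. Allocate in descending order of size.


170 hosts -> /24 (254 usable): 192.168.108.0/24
36 hosts -> /26 (62 usable): 192.168.109.0/26
Allocation: 192.168.108.0/24 (170 hosts, 254 usable); 192.168.109.0/26 (36 hosts, 62 usable)


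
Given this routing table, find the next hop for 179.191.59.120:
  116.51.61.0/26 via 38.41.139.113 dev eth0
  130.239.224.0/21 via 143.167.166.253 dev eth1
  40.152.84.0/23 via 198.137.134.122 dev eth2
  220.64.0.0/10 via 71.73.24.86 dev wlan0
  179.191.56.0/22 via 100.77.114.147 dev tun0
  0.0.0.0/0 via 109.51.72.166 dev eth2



Longest prefix match for 179.191.59.120:
  /26 116.51.61.0: no
  /21 130.239.224.0: no
  /23 40.152.84.0: no
  /10 220.64.0.0: no
  /22 179.191.56.0: MATCH
  /0 0.0.0.0: MATCH
Selected: next-hop 100.77.114.147 via tun0 (matched /22)


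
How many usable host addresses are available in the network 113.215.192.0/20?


Host bits = 32 - 20 = 12
Total addresses = 2^12 = 4096
Usable = total - 2 (network and broadcast)
Usable hosts: 4094


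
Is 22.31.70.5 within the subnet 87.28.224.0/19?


Subnet network: 87.28.224.0
Test IP AND mask: 22.31.64.0
No, 22.31.70.5 is not in 87.28.224.0/19


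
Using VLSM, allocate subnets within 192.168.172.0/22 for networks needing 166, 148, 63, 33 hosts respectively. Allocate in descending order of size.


166 hosts -> /24 (254 usable): 192.168.172.0/24
148 hosts -> /24 (254 usable): 192.168.173.0/24
63 hosts -> /25 (126 usable): 192.168.174.0/25
33 hosts -> /26 (62 usable): 192.168.174.128/26
Allocation: 192.168.172.0/24 (166 hosts, 254 usable); 192.168.173.0/24 (148 hosts, 254 usable); 192.168.174.0/25 (63 hosts, 126 usable); 192.168.174.128/26 (33 hosts, 62 usable)
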